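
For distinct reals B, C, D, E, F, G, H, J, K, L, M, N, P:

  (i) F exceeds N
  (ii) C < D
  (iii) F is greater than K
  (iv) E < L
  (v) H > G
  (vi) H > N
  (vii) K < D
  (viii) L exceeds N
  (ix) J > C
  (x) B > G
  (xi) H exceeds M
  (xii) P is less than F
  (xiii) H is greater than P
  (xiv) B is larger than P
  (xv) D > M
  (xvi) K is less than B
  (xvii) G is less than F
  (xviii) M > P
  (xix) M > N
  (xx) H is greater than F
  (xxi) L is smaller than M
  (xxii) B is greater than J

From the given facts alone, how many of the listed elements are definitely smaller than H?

8

Directly below H: N, P, G, M, F.
One step further: K, L (7 so far).
One step further: E (8 so far).
No other element is forced below H by the given relations, so the count is 8.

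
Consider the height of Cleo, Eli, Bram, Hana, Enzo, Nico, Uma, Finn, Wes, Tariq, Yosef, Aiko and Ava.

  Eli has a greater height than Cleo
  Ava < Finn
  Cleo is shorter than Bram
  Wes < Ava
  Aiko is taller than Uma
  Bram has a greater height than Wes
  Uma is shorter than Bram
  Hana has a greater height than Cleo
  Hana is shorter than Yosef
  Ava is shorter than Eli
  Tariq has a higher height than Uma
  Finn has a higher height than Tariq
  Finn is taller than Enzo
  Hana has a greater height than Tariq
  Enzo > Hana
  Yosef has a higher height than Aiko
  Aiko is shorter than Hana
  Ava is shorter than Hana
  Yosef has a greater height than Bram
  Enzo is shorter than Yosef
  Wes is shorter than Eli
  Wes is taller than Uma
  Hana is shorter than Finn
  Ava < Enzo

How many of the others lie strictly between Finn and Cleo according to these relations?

2

Chaining upward from Cleo reaches: Hana, Enzo, Eli, Bram, Yosef.
Chaining downward from Finn reaches: Uma, Aiko, Wes, Tariq, Ava, Hana, Enzo.
Strictly between Cleo and Finn are those in both lists: Hana, Enzo — 2 elements.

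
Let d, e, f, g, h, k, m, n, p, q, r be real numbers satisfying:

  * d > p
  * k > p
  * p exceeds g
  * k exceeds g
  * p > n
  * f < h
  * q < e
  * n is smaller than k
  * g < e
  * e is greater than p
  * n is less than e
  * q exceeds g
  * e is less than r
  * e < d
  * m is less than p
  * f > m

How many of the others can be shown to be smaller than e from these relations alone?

From e the given relations immediately reach n, g, q, p.
From those, m — 5 in total.
Nothing else is reachable below e; 5 in all.

5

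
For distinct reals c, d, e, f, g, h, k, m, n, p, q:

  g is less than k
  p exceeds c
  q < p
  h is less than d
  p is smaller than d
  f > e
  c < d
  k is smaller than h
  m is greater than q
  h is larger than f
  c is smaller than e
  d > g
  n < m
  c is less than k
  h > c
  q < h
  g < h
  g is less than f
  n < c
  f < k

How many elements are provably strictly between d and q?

Chaining upward from q reaches: m, h, p.
Chaining downward from d reaches: n, c, g, e, f, k, h, p.
Strictly between q and d are those in both lists: h, p — 2 elements.

2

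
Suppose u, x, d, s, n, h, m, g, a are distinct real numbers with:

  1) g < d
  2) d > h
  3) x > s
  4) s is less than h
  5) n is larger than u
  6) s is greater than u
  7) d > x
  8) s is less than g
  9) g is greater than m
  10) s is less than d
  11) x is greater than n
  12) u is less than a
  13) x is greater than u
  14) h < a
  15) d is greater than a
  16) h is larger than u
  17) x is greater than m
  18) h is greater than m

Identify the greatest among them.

m is not greatest since m < x; u is not greatest since u < s; s is not greatest since s < x; n is not greatest since n < x; x is not greatest since x < d; g is not greatest since g < d; h is not greatest since h < d; a is not greatest since a < d.
Only d has nothing above it, so d is the greatest.

d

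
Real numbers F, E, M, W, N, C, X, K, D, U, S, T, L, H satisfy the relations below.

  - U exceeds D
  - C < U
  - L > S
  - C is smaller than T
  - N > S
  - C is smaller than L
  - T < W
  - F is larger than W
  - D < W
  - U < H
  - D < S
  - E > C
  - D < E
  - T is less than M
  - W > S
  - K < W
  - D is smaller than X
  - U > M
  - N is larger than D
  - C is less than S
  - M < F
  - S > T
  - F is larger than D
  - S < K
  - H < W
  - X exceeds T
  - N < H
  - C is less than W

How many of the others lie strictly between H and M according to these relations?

1

The relations place M below H. An element lies strictly between them when it is forced above M and also forced below H.
Above M: {U, W, F}. Below H: {C, D, T, S, N, U}.
Intersection: {U} — 1.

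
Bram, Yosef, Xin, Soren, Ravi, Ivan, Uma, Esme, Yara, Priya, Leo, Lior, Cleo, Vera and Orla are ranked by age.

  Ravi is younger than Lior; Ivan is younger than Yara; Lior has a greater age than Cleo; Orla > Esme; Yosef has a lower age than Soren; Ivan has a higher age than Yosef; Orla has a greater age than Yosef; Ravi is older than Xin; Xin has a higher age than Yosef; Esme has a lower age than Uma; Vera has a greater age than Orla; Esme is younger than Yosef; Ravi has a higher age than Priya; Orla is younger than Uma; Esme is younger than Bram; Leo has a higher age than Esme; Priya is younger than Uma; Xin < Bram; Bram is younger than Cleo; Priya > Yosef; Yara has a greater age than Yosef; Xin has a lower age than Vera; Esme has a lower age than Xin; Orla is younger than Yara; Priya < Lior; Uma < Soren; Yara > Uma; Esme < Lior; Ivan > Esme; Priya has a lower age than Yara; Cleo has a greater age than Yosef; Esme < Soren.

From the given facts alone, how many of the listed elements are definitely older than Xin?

5

The elements the relations force above Xin are Ravi, Bram, Cleo, Vera, Lior — no chain reaches any other.
That is 5.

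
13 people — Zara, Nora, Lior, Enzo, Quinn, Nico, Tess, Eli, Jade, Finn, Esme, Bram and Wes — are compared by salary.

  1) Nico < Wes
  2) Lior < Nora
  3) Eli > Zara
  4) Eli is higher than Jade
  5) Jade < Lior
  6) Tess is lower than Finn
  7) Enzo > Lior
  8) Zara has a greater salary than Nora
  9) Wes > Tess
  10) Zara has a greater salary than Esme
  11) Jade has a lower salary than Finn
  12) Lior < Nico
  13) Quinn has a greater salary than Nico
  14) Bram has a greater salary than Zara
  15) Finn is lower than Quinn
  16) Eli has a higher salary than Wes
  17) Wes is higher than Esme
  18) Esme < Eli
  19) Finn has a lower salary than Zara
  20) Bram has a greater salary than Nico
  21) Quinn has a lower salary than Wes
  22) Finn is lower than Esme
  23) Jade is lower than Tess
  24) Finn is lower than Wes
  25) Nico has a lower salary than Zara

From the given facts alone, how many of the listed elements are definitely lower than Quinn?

Directly below Quinn: Finn, Nico.
One step further: Jade, Tess, Lior (5 so far).
Nothing else is reachable below Quinn; 5 in all.

5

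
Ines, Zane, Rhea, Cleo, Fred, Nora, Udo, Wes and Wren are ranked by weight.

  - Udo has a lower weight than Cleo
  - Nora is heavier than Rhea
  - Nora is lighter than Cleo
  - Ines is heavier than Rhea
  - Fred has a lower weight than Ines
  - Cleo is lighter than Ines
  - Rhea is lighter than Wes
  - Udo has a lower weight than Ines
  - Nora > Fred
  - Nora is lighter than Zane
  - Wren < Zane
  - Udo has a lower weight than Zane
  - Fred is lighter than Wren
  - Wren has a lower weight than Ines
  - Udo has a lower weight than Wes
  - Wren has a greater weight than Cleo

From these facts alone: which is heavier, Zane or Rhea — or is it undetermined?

Rhea < Nora < Cleo < Wren < Zane, by transitivity through Nora, Cleo, Wren.
So Zane is heavier.

Zane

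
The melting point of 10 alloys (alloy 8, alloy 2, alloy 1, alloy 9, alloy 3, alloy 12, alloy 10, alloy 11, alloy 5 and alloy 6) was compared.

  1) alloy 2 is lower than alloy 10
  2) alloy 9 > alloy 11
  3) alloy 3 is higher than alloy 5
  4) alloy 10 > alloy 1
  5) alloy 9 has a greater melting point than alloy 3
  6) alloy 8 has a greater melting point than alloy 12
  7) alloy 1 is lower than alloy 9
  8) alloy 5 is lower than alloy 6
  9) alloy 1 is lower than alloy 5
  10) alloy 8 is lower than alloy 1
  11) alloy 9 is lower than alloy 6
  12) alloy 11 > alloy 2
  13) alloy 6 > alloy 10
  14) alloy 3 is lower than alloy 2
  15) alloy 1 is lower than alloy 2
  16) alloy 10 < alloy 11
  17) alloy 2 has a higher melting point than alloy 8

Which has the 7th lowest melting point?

alloy 10

Piecing the relations together gives one ordering: alloy 12 < alloy 8 < alloy 1 < alloy 5 < alloy 3 < alloy 2 < alloy 10 < alloy 11 < alloy 9 < alloy 6.
Counting 7 from the smallest end gives alloy 10.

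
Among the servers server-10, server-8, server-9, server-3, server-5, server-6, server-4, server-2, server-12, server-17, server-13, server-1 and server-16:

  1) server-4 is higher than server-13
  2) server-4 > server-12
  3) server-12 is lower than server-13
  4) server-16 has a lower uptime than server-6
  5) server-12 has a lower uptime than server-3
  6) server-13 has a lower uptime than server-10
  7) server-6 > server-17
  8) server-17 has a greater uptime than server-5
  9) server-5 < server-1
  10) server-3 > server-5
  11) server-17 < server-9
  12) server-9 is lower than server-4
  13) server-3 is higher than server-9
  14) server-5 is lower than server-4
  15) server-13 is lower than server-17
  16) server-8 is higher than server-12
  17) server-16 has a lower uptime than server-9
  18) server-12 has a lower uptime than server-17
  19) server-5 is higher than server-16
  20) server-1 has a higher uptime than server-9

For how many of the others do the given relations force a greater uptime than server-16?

From server-16 the given relations immediately reach server-5, server-9, server-6.
From those, server-17, server-3, server-1, server-4 — 7 in total.
Nothing else is reachable above server-16; 7 in all.

7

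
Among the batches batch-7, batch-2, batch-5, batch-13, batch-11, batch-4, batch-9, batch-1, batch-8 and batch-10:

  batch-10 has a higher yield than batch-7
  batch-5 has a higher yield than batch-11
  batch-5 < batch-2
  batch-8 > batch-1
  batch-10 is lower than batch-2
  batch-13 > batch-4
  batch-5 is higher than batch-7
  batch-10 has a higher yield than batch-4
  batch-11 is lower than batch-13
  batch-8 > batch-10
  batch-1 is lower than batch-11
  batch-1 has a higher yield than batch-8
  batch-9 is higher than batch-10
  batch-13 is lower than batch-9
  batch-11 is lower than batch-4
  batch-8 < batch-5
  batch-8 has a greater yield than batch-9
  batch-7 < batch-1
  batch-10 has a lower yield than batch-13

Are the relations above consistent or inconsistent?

inconsistent

We have batch-8 < batch-1 stated directly, yet also batch-1 < batch-11 < batch-4 < batch-10 < batch-13 < batch-9 < batch-8 by chaining the others — so batch-1 < batch-8. Contradiction.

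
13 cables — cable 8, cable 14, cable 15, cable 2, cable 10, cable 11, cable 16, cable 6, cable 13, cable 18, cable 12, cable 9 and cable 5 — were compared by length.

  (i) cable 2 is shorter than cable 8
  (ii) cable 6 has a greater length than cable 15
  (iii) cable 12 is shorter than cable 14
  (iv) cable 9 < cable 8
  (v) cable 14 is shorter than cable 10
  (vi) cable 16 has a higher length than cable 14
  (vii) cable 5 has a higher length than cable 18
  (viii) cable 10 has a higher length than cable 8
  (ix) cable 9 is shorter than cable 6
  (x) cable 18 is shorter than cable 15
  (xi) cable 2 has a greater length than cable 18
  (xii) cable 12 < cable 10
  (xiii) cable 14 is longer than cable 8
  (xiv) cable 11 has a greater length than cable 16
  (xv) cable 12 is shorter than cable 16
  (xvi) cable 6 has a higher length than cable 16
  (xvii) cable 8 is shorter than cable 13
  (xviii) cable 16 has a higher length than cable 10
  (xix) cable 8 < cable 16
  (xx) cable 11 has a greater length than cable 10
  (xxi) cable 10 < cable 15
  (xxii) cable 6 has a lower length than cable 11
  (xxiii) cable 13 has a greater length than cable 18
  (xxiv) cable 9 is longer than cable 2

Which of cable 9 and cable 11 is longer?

cable 9 < cable 8 < cable 14 < cable 10 < cable 15 < cable 6 < cable 11, by transitivity through cable 8, cable 14, cable 10, cable 15, cable 6.
So cable 9 < cable 11; cable 11 is the longer of the two.

cable 11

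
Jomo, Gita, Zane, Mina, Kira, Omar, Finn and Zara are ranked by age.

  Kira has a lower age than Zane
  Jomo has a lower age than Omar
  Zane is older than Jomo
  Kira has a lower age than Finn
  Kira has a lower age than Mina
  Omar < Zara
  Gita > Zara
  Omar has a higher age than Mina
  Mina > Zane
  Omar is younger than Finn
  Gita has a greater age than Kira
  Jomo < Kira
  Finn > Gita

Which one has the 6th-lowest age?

Piecing the relations together gives one ordering: Jomo < Kira < Zane < Mina < Omar < Zara < Gita < Finn.
The 6th smallest is Zara.

Zara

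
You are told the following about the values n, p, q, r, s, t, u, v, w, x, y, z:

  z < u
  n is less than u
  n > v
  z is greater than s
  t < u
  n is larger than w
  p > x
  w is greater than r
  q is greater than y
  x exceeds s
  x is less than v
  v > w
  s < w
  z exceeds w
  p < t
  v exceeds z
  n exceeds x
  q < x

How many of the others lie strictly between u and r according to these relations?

Chaining upward from r reaches: w, z, v, n.
Chaining downward from u reaches: s, y, w, q, x, z, v, p, t, n.
Strictly between r and u are those in both lists: w, z, v, n — 4 elements.

4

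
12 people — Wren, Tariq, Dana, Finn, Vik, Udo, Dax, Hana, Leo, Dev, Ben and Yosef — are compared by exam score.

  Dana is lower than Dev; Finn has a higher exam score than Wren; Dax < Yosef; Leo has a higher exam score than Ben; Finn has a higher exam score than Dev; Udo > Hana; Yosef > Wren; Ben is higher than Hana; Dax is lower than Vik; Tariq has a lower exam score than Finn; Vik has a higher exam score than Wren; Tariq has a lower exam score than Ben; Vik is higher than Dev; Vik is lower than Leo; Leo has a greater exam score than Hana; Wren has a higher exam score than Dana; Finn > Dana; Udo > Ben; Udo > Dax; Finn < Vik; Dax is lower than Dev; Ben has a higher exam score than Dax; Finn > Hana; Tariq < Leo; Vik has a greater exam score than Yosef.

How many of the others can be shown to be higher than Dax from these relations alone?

From Dax the given relations immediately reach Yosef, Dev, Ben, Udo, Vik.
From those, Finn, Leo — 7 in total.
No other element is forced above Dax by the given relations, so the count is 7.

7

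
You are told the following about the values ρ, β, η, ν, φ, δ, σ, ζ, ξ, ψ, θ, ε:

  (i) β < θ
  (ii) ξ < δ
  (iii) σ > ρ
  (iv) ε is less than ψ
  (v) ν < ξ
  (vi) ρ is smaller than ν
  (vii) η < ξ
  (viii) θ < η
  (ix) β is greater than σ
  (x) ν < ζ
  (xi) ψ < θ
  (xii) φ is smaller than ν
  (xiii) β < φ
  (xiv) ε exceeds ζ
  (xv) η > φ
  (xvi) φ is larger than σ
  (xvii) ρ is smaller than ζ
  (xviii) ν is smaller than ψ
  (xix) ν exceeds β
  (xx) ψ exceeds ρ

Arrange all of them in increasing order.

ρ < σ < β < φ < ν < ζ < ε < ψ < θ < η < ξ < δ

The consecutive links are each given: ρ < σ; σ < β; β < φ; φ < ν; ν < ζ; ζ < ε; ε < ψ; ψ < θ; θ < η; η < ξ; ξ < δ.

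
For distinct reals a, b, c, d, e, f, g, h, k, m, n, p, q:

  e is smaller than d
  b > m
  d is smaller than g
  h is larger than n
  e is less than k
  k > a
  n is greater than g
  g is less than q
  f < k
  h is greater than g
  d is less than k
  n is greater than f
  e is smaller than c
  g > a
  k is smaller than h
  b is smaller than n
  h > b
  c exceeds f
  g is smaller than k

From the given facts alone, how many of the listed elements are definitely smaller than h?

From h the given relations immediately reach b, g, k, n.
From those, a, e, m, f, d — 9 in total.
Nothing else is reachable below h; 9 in all.

9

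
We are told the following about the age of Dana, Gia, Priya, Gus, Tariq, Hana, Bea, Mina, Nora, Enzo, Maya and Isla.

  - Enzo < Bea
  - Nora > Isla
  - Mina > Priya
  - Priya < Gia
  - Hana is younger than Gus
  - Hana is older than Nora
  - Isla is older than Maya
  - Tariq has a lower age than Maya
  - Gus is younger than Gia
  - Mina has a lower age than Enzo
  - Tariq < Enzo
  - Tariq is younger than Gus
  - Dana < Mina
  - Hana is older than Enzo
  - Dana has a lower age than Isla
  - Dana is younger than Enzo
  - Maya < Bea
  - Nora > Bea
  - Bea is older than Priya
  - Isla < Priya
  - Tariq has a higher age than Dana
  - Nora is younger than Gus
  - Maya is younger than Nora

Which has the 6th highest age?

Piecing the relations together gives one ordering: Dana < Tariq < Maya < Isla < Priya < Mina < Enzo < Bea < Nora < Hana < Gus < Gia.
The 6th largest is Enzo.

Enzo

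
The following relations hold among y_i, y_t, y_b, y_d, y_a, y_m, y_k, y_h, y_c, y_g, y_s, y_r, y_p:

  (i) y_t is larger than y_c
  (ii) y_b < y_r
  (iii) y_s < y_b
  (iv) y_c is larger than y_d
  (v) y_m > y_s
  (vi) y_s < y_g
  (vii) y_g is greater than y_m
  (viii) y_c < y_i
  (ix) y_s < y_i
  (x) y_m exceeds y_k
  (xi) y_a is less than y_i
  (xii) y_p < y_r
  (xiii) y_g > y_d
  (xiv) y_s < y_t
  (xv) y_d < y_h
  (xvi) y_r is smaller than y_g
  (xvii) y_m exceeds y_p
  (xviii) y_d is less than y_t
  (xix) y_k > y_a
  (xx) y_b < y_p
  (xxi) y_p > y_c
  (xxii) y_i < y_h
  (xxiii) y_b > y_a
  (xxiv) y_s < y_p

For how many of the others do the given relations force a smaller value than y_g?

The elements the relations force below y_g are y_a, y_d, y_s, y_c, y_b, y_k, y_p, y_r, y_m — no chain reaches any other.
That is 9.

9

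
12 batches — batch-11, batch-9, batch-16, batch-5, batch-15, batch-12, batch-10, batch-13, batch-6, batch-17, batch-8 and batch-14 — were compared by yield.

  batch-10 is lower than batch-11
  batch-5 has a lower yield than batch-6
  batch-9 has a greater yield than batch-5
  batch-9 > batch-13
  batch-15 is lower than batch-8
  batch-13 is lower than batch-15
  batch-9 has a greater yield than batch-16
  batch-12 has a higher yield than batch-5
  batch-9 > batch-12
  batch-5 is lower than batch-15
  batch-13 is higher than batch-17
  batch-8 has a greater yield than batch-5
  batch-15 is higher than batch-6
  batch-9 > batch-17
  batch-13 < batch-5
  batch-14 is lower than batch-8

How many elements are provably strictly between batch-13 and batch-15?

Chaining upward from batch-13 reaches: batch-5, batch-6, batch-8, batch-12, batch-9.
Chaining downward from batch-15 reaches: batch-17, batch-5, batch-6.
Strictly between batch-13 and batch-15 are those in both lists: batch-5, batch-6 — 2 elements.

2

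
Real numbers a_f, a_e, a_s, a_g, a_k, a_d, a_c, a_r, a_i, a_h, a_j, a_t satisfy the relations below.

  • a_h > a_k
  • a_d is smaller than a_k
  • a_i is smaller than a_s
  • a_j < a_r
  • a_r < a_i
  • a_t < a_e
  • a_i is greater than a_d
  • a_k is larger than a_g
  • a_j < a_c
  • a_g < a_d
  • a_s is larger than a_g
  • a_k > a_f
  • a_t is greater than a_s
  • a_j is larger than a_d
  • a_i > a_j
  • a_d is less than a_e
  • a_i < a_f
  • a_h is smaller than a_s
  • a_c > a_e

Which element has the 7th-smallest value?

a_k

The consecutive relations fix a unique order: a_g < a_d < a_j < a_r < a_i < a_f < a_k < a_h < a_s < a_t < a_e < a_c.
Counting 7 from the smallest end gives a_k.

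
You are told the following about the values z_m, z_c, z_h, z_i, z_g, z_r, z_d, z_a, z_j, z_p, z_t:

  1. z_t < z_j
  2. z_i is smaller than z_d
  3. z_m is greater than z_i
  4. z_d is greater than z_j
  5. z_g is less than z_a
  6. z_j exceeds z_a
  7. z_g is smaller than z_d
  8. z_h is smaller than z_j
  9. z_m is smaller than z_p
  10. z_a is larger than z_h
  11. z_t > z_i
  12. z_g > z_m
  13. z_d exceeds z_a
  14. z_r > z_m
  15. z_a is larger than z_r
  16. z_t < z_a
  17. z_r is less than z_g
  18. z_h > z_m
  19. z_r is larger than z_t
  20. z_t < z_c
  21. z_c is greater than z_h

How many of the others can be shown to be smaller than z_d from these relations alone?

From z_d the given relations immediately reach z_i, z_g, z_a, z_j.
From those, z_m, z_t, z_r, z_h — 8 in total.
No other element is forced below z_d by the given relations, so the count is 8.

8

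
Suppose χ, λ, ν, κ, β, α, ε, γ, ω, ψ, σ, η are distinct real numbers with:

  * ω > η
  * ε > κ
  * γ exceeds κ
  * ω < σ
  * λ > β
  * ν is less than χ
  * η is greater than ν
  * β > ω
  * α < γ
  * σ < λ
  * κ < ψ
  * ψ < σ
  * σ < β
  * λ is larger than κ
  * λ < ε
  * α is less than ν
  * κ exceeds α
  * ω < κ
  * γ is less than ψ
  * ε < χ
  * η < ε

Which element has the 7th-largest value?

γ

Chaining the given pairs: α < ν < η < ω < κ < γ < ψ < σ < β < λ < ε < χ.
Counting 7 from the largest end gives γ.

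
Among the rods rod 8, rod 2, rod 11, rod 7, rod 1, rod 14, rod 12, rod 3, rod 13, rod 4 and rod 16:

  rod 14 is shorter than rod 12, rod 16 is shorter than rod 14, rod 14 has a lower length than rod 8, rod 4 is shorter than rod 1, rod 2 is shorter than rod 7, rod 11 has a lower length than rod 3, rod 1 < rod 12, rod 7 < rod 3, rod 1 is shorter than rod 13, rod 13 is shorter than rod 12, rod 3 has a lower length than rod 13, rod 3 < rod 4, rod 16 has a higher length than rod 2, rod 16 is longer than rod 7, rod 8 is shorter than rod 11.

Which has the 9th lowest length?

rod 1

The consecutive relations fix a unique order: rod 2 < rod 7 < rod 16 < rod 14 < rod 8 < rod 11 < rod 3 < rod 4 < rod 1 < rod 13 < rod 12.
The 9th smallest is rod 1.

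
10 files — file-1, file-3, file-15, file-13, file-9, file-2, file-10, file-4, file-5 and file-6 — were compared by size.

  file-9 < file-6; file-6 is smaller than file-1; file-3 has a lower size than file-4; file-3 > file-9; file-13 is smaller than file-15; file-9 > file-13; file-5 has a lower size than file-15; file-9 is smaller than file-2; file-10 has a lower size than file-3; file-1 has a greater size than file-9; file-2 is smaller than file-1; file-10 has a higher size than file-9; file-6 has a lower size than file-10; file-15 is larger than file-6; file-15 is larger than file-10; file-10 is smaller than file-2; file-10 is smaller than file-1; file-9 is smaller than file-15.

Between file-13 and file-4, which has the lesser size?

Link the given pairs in sequence: file-13 < file-9; file-9 < file-6; file-6 < file-10; file-10 < file-3; file-3 < file-4.
Chaining these gives file-13 < file-9 < file-6 < file-10 < file-3 < file-4.
So file-13 < file-4; file-13 is the smaller of the two.

file-13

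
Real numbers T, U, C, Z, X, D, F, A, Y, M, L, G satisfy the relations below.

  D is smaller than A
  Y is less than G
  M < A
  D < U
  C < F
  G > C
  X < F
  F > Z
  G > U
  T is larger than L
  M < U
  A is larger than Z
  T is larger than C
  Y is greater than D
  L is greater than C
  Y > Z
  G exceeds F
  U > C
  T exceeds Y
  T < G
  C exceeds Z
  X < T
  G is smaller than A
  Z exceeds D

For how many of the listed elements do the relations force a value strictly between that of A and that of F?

1

Chaining upward from F reaches: G.
Chaining downward from A reaches: D, X, Z, C, M, Y, U, L, T, G.
Strictly between F and A are those in both lists: G — 1 element.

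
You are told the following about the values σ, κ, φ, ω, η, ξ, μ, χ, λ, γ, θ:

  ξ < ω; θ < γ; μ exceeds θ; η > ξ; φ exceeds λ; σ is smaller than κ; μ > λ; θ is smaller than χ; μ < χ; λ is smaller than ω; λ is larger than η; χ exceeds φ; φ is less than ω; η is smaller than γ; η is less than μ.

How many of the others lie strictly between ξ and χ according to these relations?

4

The relations place ξ below χ. An element lies strictly between them when it is forced above ξ and also forced below χ.
Above ξ: {η, γ, λ, φ, μ, ω}. Below χ: {θ, η, λ, φ, μ}.
Intersection: {η, λ, φ, μ} — 4.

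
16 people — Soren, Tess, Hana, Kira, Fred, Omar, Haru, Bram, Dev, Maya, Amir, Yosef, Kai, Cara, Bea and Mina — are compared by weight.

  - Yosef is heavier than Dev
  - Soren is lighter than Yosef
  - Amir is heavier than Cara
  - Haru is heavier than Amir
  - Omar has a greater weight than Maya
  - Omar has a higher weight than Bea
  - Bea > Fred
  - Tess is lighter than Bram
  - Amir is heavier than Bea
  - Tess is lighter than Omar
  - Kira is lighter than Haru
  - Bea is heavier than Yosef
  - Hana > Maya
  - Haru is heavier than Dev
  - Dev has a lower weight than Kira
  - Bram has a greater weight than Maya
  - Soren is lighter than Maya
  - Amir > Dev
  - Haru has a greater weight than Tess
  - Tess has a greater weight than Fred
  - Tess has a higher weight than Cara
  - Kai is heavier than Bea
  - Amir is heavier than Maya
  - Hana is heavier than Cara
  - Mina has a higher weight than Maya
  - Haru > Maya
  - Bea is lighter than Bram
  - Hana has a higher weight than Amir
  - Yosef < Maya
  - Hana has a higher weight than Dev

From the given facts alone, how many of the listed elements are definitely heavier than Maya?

From Maya the given relations immediately reach Bram, Mina, Amir, Omar, Haru, Hana.
Nothing else is reachable above Maya; 6 in all.

6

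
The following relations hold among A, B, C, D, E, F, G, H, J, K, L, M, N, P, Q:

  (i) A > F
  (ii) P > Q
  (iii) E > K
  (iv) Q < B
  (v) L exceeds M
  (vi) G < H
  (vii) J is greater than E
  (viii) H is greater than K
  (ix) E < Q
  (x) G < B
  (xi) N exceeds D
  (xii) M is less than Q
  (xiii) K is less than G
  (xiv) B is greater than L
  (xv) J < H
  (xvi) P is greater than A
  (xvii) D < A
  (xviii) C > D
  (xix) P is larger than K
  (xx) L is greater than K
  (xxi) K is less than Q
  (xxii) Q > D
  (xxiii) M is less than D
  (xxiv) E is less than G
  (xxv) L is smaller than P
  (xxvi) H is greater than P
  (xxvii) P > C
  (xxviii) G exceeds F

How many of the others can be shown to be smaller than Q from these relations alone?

Directly below Q: M, K, E, D.
Nothing else is reachable below Q; 4 in all.

4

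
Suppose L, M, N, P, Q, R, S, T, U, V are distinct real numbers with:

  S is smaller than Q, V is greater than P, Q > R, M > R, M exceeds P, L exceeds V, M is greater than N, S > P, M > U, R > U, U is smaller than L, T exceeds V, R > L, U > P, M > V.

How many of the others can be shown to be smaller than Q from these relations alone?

From Q the given relations immediately reach R, S.
From those, P, U, L — 5 in total.
From those, V — 6 in total.
No other element is forced below Q by the given relations, so the count is 6.

6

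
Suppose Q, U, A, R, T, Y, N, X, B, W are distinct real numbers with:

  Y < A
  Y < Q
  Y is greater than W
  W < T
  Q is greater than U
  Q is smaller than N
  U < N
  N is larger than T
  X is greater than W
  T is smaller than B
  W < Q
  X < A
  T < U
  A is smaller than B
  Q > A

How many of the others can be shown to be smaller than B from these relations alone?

From B the given relations immediately reach T, A.
From those, W, X, Y — 5 in total.
No other element is forced below B by the given relations, so the count is 5.

5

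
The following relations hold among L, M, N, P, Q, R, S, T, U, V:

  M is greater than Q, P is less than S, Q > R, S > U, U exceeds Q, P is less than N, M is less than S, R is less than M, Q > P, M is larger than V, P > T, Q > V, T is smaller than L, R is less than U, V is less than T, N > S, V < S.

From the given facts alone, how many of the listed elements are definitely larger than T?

The elements the relations force above T are P, Q, M, U, S, N, L — no chain reaches any other.
That is 7.

7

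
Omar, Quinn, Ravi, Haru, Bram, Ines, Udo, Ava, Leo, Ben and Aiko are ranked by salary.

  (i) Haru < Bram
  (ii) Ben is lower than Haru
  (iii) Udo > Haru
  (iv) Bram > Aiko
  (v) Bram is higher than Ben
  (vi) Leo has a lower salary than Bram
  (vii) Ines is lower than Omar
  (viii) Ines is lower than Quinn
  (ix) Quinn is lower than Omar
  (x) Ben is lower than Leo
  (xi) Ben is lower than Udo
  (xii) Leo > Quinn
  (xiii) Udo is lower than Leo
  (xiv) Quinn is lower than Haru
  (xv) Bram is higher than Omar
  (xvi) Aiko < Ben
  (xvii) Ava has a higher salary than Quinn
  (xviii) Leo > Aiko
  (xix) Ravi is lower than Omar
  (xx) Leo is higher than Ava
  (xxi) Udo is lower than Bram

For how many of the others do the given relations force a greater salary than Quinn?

6

From Quinn the given relations immediately reach Haru, Omar, Ava, Leo.
From those, Udo, Bram — 6 in total.
Nothing else is reachable above Quinn; 6 in all.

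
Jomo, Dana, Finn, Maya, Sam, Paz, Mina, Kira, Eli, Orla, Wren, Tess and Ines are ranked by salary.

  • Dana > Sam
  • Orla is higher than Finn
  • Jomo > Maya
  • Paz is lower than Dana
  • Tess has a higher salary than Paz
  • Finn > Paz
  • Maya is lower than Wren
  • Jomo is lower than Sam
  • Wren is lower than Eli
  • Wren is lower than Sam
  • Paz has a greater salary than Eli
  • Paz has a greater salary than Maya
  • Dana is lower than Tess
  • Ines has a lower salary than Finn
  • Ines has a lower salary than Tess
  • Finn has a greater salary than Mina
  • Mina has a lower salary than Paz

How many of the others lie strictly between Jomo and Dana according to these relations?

The relations place Jomo below Dana. An element lies strictly between them when it is forced above Jomo and also forced below Dana.
Above Jomo: {Sam, Tess}. Below Dana: {Mina, Maya, Wren, Sam, Eli, Paz}.
Intersection: {Sam} — 1.

1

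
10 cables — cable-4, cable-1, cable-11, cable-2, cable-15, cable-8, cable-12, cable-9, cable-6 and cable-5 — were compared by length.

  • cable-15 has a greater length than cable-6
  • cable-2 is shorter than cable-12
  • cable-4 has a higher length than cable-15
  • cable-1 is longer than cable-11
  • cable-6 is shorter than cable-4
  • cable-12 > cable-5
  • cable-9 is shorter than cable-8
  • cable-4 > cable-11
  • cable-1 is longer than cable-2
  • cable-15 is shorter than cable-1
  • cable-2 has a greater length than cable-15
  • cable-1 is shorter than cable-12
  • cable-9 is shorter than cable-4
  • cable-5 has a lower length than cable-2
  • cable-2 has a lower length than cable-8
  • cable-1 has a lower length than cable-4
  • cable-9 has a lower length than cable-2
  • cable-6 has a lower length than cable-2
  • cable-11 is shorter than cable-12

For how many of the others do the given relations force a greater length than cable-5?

5

Directly above cable-5: cable-2, cable-12.
One step further: cable-8, cable-1 (4 so far).
One step further: cable-4 (5 so far).
Nothing else is reachable above cable-5; 5 in all.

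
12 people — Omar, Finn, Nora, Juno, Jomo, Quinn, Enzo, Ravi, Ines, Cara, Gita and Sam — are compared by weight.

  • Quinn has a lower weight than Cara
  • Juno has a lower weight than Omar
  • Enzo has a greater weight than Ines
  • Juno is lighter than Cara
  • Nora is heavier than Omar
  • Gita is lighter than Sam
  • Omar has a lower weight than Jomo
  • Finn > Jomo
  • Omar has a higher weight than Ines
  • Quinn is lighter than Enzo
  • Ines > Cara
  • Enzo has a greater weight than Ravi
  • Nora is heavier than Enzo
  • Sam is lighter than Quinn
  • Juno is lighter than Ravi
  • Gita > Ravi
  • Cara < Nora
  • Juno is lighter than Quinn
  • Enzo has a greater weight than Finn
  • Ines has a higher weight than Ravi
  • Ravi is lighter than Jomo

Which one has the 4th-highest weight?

The consecutive relations fix a unique order: Juno < Ravi < Gita < Sam < Quinn < Cara < Ines < Omar < Jomo < Finn < Enzo < Nora.
Counting 4 from the largest end gives Jomo.

Jomo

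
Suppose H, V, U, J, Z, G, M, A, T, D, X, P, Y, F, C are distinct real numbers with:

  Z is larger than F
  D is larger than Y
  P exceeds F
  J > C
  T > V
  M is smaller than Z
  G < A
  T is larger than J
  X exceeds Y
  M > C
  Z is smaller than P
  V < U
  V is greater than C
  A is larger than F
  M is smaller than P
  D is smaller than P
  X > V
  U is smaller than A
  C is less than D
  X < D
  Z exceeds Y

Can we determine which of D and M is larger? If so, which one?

Following every chain through M: above M we get Z, P; below M we get C.
D is not reached, and no chain runs the other way from D to M.
So the given relations leave the order of M and D undetermined.

undetermined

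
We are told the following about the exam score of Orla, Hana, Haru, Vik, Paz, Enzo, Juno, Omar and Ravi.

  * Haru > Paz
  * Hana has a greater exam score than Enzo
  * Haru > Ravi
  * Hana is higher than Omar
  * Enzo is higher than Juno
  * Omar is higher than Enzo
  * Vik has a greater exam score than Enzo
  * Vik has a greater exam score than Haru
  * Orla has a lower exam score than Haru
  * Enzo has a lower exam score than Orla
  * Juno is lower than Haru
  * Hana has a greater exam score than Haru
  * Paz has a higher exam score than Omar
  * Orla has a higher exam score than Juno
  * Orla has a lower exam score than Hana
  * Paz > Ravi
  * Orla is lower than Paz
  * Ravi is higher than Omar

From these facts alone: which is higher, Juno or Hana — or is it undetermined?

Juno < Enzo and Enzo < Omar give Juno < Omar.
With Omar < Ravi: Juno < Enzo < Omar < Ravi.
With Ravi < Paz: Juno < Enzo < Omar < Ravi < Paz.
With Paz < Haru: Juno < Enzo < Omar < Ravi < Paz < Haru.
Then Haru < Hana extends the chain to Hana.
So Hana is higher.

Hana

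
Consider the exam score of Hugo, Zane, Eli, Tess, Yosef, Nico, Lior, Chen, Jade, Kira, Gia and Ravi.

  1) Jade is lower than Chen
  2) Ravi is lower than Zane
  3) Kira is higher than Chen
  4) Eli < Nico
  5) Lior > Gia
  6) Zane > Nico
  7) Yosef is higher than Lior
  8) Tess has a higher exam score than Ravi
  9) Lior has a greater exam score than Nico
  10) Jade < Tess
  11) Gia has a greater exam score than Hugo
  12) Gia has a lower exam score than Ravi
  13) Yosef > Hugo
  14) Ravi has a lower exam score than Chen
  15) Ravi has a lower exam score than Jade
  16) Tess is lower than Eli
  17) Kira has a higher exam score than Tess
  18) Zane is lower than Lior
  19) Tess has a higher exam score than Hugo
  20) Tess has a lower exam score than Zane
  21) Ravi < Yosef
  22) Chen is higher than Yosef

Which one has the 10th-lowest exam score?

Yosef

Piecing the relations together gives one ordering: Hugo < Gia < Ravi < Jade < Tess < Eli < Nico < Zane < Lior < Yosef < Chen < Kira.
The 10th smallest is Yosef.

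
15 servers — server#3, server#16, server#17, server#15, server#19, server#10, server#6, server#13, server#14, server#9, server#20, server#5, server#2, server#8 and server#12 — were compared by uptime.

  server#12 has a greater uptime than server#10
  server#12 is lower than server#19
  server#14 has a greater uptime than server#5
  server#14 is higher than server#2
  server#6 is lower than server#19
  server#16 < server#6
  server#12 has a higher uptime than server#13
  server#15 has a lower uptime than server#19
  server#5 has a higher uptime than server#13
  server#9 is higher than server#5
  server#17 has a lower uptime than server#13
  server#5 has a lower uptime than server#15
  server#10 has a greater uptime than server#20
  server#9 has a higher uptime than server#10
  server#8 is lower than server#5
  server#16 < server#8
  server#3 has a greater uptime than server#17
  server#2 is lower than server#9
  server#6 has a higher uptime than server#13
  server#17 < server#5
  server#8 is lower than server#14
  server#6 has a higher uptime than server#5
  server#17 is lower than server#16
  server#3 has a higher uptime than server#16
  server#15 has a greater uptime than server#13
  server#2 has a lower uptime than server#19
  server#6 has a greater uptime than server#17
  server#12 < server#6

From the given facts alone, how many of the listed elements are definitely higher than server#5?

The elements the relations force above server#5 are server#15, server#6, server#19, server#14, server#9 — no chain reaches any other.
That is 5.

5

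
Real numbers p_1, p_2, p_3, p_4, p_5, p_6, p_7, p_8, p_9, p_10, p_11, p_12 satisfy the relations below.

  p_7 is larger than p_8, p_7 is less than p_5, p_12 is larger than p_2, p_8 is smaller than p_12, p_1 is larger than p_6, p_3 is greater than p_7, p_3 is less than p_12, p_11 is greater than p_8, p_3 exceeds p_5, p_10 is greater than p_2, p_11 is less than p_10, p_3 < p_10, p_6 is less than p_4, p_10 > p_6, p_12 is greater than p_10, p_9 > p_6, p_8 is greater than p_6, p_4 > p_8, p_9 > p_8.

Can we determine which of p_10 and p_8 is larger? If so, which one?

The relevant relations are p_8 < p_7; p_7 < p_5; p_5 < p_3; p_3 < p_10.
Together: p_8 < p_7 < p_5 < p_3 < p_10.
So p_10 is larger.

p_10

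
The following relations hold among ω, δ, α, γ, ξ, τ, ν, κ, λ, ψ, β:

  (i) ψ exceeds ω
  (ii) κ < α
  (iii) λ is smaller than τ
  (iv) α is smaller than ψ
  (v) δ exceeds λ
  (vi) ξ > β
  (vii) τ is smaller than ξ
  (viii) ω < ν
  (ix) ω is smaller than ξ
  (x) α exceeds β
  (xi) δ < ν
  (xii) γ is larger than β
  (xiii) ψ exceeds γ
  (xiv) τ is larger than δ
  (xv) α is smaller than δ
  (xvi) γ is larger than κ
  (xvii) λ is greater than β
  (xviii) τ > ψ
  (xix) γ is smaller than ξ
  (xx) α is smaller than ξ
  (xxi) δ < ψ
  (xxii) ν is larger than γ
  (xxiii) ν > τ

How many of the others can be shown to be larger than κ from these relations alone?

The elements the relations force above κ are α, δ, γ, ψ, τ, ξ, ν — no chain reaches any other.
That is 7.

7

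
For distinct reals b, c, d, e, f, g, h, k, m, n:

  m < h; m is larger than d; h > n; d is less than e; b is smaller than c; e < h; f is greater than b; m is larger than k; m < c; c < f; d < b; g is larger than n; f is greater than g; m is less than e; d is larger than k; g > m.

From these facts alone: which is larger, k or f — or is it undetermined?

f

k < d < b < c < f, by transitivity through d, b, c.
So f is larger.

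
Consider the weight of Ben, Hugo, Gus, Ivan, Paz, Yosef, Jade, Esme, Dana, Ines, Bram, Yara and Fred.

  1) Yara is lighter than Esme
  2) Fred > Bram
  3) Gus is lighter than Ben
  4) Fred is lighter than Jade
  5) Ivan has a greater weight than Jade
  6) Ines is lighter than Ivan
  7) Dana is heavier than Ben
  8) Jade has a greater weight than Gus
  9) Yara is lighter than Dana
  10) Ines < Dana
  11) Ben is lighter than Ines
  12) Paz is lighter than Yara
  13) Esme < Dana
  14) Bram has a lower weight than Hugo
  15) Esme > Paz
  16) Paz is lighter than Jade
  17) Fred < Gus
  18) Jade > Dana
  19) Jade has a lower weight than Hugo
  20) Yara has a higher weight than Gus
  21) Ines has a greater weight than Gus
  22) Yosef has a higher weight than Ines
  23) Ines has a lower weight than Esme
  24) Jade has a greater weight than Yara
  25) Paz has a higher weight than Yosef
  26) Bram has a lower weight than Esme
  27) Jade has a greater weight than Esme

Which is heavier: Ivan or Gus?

Link the given pairs in sequence: Gus < Ben; Ben < Ines; Ines < Yosef; Yosef < Paz; Paz < Yara; Yara < Esme; Esme < Dana; Dana < Jade; Jade < Ivan.
Chaining these gives Gus < Ben < Ines < Yosef < Paz < Yara < Esme < Dana < Jade < Ivan.
So Gus < Ivan; Ivan is the heavier of the two.

Ivan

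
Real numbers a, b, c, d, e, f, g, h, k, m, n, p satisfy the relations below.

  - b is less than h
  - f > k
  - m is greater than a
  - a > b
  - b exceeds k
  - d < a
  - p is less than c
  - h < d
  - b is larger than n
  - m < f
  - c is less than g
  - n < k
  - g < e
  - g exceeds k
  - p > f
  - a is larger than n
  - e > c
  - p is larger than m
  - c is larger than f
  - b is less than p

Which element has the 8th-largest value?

Piecing the relations together gives one ordering: n < k < b < h < d < a < m < f < p < c < g < e.
Counting 8 from the largest end gives d.

d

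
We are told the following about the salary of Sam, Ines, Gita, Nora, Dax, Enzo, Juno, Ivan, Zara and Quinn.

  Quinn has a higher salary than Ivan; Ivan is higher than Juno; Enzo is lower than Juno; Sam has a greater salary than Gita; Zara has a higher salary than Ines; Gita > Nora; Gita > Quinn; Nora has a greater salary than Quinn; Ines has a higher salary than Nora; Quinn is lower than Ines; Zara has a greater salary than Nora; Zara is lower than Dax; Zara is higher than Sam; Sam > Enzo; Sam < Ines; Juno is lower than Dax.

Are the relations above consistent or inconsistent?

consistent

The single ordering Enzo < Juno < Ivan < Quinn < Nora < Gita < Sam < Ines < Zara < Dax satisfies every listed relation, so no contradiction arises.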